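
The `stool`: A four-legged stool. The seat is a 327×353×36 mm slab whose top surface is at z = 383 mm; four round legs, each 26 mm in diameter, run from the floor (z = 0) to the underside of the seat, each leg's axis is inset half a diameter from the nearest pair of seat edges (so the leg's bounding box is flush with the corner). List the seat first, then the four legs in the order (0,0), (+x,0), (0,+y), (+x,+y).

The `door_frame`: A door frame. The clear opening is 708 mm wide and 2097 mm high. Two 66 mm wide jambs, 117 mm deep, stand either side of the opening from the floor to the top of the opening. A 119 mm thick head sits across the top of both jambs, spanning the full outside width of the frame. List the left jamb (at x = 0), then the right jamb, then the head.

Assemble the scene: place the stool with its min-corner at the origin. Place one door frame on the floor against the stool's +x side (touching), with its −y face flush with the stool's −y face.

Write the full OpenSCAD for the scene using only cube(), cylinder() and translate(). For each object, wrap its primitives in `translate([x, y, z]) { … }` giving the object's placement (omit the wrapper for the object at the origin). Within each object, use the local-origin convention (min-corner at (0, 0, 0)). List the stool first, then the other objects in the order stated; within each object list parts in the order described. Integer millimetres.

translate([0, 0, 347]) cube([327, 353, 36]);
translate([13, 13, 0]) cylinder(h = 347, r = 13);
translate([314, 13, 0]) cylinder(h = 347, r = 13);
translate([13, 340, 0]) cylinder(h = 347, r = 13);
translate([314, 340, 0]) cylinder(h = 347, r = 13);
translate([327, 0, 0]) {
  cube([66, 117, 2097]);
  translate([774, 0, 0]) cube([66, 117, 2097]);
  translate([0, 0, 2097]) cube([840, 117, 119]);
}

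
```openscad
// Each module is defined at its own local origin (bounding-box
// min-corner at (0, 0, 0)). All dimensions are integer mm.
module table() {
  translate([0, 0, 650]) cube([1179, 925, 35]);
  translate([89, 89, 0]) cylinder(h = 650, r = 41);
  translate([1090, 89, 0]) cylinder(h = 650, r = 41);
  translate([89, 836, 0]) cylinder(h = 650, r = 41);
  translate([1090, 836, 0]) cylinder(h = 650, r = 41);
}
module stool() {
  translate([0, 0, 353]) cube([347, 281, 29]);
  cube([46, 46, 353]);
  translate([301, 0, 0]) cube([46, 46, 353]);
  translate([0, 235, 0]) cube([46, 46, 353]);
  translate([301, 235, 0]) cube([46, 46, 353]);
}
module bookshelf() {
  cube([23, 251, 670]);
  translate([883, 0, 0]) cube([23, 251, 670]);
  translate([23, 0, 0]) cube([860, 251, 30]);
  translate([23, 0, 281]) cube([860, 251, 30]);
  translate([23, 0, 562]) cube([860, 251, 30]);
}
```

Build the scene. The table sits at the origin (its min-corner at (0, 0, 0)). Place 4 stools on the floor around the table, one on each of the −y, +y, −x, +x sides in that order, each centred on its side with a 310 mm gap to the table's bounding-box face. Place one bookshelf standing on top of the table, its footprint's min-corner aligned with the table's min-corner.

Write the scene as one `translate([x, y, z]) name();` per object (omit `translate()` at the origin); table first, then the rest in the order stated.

table();
translate([416, -591, 0]) stool();
translate([416, 1235, 0]) stool();
translate([-657, 322, 0]) stool();
translate([1489, 322, 0]) stool();
translate([0, 0, 685]) bookshelf();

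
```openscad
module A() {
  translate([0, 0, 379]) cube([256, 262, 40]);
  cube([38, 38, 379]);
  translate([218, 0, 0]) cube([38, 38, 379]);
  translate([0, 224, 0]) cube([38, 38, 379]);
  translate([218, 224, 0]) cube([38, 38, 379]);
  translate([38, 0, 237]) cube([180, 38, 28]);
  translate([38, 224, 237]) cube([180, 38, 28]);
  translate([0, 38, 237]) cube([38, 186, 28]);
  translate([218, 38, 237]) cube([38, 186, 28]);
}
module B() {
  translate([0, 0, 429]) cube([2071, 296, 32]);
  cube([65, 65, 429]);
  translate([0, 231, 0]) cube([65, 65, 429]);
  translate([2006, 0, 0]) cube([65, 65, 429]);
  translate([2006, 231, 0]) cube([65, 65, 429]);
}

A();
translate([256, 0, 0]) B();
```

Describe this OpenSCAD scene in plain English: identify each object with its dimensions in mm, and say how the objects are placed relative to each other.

A is a four-legged stool. The seat is 256×262 mm, 40 mm thick, top at z = 419 mm. It stands on four square legs, each 38×38 mm in cross-section, from z = 0 to the seat underside, each flush with a corner of the seat. Four stretchers, 38 mm wide and 28 mm tall, connect adjacent legs with their undersides at z = 237 mm, each running between the inner faces of the legs it joins and aligned with the legs' outer faces on the other axis.

B is a bench: a 2071×296 mm seat slab, 32 mm thick, top at z = 461 mm, on four 65×65 mm square legs flush with the seat corners and standing on z = 0.

The bench is against the stool's +x side, with their −y faces flush.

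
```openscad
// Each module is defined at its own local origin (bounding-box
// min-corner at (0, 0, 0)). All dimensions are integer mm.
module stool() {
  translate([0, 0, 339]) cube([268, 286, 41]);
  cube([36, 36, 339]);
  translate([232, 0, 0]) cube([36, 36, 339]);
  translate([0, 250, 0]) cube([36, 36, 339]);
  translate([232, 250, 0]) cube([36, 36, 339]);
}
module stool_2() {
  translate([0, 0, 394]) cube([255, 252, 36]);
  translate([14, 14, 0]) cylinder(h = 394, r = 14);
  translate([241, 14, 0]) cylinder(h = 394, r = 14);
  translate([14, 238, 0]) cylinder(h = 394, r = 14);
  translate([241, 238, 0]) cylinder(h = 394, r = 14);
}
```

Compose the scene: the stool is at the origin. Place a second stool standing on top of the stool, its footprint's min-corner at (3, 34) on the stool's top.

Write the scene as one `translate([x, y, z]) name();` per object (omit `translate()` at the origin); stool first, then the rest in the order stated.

stool();
translate([3, 34, 380]) stool_2();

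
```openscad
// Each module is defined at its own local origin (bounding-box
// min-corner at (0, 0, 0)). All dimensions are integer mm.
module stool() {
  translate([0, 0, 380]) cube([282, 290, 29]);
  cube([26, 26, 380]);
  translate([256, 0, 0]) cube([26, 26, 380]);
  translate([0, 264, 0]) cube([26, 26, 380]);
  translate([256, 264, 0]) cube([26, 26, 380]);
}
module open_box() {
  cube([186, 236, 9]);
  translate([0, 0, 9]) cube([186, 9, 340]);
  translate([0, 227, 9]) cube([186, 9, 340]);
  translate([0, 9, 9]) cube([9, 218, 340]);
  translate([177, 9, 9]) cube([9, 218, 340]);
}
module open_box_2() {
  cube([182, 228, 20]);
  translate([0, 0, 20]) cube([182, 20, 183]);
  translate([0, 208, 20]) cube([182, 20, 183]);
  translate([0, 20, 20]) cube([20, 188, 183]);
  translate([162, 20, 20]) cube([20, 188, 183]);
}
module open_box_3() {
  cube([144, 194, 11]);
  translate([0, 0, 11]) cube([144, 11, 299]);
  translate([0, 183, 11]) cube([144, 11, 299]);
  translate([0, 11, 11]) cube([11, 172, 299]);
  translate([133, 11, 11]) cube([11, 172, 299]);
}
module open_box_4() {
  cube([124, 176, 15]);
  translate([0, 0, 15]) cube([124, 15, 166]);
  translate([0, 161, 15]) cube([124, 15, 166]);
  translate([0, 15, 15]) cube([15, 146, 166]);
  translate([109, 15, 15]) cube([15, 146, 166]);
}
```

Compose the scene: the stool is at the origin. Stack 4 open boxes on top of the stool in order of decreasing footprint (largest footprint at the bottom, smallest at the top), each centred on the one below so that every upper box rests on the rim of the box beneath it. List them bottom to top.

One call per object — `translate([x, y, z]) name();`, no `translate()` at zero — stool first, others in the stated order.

stool();
translate([48, 27, 409]) open_box();
translate([50, 31, 758]) open_box_2();
translate([69, 48, 961]) open_box_3();
translate([79, 57, 1271]) open_box_4();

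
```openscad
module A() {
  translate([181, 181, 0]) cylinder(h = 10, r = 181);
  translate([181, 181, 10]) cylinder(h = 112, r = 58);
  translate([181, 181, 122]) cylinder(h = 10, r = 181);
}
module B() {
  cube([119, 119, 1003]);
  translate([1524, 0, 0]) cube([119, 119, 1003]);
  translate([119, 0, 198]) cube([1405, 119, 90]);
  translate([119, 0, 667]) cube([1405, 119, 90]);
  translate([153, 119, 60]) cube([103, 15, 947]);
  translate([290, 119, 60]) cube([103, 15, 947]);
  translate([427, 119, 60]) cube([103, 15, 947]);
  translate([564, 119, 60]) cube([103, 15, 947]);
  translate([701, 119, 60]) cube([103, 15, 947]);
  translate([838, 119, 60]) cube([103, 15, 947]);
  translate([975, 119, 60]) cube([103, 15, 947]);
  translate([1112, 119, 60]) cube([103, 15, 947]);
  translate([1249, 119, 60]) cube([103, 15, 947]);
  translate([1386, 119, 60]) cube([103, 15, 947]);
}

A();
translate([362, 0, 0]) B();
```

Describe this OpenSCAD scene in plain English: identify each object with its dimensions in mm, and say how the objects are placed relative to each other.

A is a spool: two coaxial disc flanges of radius 181 mm and thickness 10 mm, joined by a core cylinder of radius 58 mm and height 112 mm. The lower flange rests on z = 0 and the three cylinders share a vertical axis.

B is a fence section. Two 119×119 mm posts, 1003 mm tall, stand on the floor with a clear span of 1405 mm between their inner faces. Two horizontal rails of 119×90 mm section span the gap between the posts with their undersides at z = 198 mm and z = 667 mm, flush with the posts' −y face. 10 pickets, each 103 mm wide, 15 mm thick and 947 mm tall, are fixed to the +y face of the rails with their bottoms at z = 60 mm, evenly spaced across the span with equal gaps (rounded down to the nearest mm) at the −x end and between each pair — any rounding remainder accumulates at the +x end.

The fence section is against the spool's +x side, with their −y faces flush.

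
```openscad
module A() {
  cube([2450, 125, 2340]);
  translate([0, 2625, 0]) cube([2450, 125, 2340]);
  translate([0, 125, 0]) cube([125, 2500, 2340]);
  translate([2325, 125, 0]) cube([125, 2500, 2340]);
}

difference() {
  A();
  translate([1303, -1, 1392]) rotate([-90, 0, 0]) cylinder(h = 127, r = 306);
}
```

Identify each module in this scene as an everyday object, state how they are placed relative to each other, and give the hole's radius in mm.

A is a house frame. The house frame has a circular hole through its front wall. The hole's radius is 306 mm.

The subtracted cylinder has r = 306 mm.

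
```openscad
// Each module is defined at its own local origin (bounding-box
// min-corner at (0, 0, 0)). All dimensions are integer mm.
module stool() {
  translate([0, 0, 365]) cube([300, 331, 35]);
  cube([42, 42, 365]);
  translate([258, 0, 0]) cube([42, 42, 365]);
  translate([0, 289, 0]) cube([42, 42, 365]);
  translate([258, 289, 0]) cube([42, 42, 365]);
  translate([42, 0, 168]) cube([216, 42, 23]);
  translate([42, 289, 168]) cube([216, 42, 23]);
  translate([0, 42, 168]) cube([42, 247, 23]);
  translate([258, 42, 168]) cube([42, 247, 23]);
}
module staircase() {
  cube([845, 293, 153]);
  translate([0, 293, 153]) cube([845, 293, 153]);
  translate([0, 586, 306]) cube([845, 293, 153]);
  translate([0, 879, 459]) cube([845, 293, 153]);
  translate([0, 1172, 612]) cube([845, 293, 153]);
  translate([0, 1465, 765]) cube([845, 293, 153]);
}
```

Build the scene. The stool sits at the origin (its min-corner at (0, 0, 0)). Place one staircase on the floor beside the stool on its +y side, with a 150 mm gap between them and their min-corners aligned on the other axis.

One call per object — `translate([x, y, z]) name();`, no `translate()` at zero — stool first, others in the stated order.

stool();
translate([0, 481, 0]) staircase();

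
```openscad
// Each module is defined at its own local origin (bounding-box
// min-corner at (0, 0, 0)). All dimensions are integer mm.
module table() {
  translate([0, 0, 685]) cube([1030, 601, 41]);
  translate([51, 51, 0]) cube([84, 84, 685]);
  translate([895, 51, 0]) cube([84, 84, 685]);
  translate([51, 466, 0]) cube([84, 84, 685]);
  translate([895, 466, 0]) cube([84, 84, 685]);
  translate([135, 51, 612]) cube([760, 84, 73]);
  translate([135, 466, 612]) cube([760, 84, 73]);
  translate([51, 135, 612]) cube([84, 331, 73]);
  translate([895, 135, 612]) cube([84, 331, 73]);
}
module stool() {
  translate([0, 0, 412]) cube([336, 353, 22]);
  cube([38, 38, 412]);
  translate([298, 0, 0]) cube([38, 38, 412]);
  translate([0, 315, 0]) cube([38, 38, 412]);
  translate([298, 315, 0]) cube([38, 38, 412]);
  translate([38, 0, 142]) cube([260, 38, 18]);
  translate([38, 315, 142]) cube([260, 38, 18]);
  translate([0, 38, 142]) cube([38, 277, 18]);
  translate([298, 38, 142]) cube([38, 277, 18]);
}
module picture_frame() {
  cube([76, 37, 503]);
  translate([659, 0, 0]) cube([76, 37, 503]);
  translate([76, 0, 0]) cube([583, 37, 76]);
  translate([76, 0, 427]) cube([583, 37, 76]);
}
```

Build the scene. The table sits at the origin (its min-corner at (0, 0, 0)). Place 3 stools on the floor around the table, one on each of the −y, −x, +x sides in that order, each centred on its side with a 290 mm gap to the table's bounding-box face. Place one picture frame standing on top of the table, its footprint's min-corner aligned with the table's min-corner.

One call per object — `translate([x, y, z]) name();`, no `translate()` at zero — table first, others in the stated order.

table();
translate([347, -643, 0]) stool();
translate([-626, 124, 0]) stool();
translate([1320, 124, 0]) stool();
translate([0, 0, 726]) picture_frame();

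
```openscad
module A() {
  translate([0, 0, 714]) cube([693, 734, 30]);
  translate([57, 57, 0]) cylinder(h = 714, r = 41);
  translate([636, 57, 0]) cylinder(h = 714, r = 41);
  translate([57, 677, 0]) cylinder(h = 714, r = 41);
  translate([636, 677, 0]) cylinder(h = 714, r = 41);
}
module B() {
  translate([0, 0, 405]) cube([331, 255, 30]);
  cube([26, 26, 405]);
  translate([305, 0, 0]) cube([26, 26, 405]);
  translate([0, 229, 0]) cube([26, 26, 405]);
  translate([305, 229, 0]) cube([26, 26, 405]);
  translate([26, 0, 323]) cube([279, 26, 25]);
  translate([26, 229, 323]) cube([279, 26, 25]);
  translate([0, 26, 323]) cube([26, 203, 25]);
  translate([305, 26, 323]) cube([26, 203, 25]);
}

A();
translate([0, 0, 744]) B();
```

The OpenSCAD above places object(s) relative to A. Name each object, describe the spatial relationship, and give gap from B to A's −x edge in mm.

The stool's min-x is at 0; the table's min-x is 0; gap = 0 mm.

A is a table. B is a stool. The stool is on top of the table. The gap from the stool to the table's −x edge is 0 mm.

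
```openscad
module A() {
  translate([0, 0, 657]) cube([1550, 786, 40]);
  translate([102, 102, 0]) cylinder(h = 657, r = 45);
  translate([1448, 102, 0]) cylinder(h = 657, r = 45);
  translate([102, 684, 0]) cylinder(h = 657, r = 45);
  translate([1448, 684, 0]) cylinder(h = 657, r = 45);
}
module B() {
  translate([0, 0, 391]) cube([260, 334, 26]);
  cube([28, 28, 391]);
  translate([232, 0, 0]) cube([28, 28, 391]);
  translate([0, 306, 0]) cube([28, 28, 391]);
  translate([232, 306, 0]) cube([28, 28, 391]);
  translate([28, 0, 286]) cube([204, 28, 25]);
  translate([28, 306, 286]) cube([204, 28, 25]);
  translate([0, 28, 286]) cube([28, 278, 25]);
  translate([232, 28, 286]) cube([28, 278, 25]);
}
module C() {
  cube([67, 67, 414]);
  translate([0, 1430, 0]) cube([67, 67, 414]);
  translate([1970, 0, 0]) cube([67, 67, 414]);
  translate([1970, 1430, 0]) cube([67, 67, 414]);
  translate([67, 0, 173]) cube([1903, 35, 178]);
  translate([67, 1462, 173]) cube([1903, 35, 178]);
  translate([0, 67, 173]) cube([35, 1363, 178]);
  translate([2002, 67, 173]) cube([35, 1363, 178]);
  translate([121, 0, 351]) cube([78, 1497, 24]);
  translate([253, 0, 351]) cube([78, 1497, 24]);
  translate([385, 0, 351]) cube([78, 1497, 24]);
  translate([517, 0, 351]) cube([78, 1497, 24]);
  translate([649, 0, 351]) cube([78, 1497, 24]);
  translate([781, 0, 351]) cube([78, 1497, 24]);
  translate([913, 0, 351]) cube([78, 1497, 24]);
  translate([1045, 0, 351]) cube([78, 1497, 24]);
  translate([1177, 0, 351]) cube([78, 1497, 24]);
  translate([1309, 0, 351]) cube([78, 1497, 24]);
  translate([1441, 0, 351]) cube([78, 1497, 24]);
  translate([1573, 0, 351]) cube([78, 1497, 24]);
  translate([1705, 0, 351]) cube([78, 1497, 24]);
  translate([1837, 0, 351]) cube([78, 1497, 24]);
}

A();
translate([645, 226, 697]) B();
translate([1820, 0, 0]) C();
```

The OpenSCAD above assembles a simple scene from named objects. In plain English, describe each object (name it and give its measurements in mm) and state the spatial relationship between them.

A is a table with a 1550×786 mm rectangular top, 40 mm thick, top surface at z = 697 mm, supported by four round legs of 90 mm diameter, each leg's bounding box inset 57 mm from the nearest pair of top edges, running from the floor.

B is a four-legged stool. The seat is 260×334 mm, 26 mm thick, top at z = 417 mm. It stands on four square legs, each 28×28 mm in cross-section, from z = 0 to the seat underside, each flush with a corner of the seat. Four stretchers, 28 mm wide and 25 mm tall, connect adjacent legs with their undersides at z = 286 mm, each running between the inner faces of the legs it joins and aligned with the legs' outer faces on the other axis.

C is a bed frame 2037 mm long (x) by 1497 mm wide (y). Four 67×67 mm corner posts, 414 mm tall, at the corners of the footprint. Four rails of 35 mm thickness and 178 mm height run between adjacent posts with their undersides at z = 173 mm, their outer faces flush with the outside of the frame (the two x-running rails run between the posts' inner faces; the two y-running rails run between the posts' inner faces). 14 slats, each 78 mm wide (x) and 24 mm thick, lie across the top of the two x-running rails, running the full 1497 mm width of the frame in y; the slats are evenly spaced along x between the inner faces of the end posts with equal gaps (rounded down to the nearest mm) at the −x end and between each pair — any rounding remainder accumulates at the +x end.

The stool is on top of the table, centred. The bed frame is on the floor beside the table on its +x side.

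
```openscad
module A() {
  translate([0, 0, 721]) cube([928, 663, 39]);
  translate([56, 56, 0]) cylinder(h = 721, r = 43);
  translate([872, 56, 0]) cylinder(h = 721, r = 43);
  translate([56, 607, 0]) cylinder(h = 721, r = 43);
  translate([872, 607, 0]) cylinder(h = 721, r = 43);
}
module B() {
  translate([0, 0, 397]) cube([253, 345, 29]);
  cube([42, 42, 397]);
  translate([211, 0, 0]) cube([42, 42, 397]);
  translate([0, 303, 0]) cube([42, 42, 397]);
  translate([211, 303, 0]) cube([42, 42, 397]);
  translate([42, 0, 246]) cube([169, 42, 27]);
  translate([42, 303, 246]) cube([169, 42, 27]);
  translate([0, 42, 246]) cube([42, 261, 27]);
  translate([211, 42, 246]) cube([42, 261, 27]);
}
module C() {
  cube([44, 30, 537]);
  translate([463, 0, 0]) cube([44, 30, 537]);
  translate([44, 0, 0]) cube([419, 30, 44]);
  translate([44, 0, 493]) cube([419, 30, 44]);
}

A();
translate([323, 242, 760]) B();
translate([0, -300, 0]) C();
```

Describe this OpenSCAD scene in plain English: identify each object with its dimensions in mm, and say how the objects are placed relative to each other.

A is a table: top 928 mm (x) × 663 mm (y), 39 mm thick, upper face at z = 760 mm, on four round legs of 86 mm diameter, each leg's bounding box inset 13 mm from the nearest pair of top edges, running from z = 0 to the bottom of the top.

B is a four-legged stool. The seat is 253×345 mm, 29 mm thick, top at z = 426 mm. It stands on four square legs, each 42×42 mm in cross-section, from z = 0 to the seat underside, each flush with a corner of the seat. Four stretchers, 42 mm wide and 27 mm tall, connect adjacent legs with their undersides at z = 246 mm, each running between the inner faces of the legs it joins and aligned with the legs' outer faces on the other axis.

C is a picture frame with a 419×449 mm rectangular opening (x by z) and a uniform 44 mm border on every side. Frame depth is 30 mm along y. It is built from two vertical stiles running the full outside height and two horizontal rails spanning the gap between the stiles.

The stool is on top of the table. The picture frame is on the floor beside the table on its −y side.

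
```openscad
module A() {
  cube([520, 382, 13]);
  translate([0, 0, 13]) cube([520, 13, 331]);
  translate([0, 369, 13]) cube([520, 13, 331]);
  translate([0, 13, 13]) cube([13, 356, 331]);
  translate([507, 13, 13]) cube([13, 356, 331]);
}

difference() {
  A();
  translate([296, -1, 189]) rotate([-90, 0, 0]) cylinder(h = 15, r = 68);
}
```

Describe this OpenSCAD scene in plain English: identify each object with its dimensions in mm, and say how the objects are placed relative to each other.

A is an open-topped rectangular box: outside dimensions 520×382×344 mm, with a uniform wall and base thickness of 13 mm. The base is a full 520×382 slab on the floor; four walls sit on top of the base. The front and back walls (the −y and +y sides) span the full width; the two side walls fit between them.

The open box has a circular hole of radius 68 mm through its front wall, centred at (x = 296, z = 189).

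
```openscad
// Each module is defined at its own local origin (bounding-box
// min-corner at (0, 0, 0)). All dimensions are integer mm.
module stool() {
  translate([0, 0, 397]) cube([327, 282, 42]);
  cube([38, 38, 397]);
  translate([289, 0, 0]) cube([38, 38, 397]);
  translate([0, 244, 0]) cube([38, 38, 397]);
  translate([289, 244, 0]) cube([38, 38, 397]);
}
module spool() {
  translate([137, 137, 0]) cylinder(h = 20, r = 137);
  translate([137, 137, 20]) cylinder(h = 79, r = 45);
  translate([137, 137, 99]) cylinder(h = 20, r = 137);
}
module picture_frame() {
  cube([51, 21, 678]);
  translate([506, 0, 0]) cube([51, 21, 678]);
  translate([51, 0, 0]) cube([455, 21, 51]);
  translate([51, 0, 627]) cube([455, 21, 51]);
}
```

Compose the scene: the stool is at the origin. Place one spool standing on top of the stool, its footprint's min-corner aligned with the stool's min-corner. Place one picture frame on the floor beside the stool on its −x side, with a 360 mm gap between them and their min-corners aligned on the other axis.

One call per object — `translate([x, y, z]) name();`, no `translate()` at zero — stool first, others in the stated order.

stool();
translate([0, 0, 439]) spool();
translate([-917, 0, 0]) picture_frame();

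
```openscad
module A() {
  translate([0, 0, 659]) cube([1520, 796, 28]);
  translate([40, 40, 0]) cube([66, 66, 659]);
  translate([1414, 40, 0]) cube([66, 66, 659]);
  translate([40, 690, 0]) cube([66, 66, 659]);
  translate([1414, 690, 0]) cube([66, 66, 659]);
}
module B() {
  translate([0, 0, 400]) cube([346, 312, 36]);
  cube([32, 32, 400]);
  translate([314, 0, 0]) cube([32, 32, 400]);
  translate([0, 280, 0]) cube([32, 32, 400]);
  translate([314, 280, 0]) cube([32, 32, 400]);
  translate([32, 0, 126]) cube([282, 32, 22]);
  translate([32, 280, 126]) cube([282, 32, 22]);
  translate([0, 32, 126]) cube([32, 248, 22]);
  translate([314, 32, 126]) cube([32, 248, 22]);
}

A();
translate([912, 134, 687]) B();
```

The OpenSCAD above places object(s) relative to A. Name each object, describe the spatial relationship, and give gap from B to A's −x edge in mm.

A is a table. B is a stool. The stool is on top of the table. The gap from the stool to the table's −x edge is 912 mm.

The stool's min-x is at 912; the table's min-x is 0; gap = 912 mm.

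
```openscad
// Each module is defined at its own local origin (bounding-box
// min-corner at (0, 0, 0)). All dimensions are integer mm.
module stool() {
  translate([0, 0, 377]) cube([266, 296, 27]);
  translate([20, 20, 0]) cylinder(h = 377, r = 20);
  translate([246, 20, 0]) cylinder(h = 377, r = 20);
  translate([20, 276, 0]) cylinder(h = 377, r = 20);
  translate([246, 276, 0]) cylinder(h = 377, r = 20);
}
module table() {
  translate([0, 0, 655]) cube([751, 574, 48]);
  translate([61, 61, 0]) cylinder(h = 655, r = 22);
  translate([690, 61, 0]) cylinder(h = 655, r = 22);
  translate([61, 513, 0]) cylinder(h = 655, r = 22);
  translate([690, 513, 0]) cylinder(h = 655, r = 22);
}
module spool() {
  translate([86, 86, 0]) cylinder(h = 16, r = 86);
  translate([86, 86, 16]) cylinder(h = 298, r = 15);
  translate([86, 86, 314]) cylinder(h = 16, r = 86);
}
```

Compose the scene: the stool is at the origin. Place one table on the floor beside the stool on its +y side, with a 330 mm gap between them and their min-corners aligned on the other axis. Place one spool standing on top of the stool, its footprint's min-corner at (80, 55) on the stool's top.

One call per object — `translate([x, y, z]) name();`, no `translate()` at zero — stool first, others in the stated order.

stool();
translate([0, 626, 0]) table();
translate([80, 55, 404]) spool();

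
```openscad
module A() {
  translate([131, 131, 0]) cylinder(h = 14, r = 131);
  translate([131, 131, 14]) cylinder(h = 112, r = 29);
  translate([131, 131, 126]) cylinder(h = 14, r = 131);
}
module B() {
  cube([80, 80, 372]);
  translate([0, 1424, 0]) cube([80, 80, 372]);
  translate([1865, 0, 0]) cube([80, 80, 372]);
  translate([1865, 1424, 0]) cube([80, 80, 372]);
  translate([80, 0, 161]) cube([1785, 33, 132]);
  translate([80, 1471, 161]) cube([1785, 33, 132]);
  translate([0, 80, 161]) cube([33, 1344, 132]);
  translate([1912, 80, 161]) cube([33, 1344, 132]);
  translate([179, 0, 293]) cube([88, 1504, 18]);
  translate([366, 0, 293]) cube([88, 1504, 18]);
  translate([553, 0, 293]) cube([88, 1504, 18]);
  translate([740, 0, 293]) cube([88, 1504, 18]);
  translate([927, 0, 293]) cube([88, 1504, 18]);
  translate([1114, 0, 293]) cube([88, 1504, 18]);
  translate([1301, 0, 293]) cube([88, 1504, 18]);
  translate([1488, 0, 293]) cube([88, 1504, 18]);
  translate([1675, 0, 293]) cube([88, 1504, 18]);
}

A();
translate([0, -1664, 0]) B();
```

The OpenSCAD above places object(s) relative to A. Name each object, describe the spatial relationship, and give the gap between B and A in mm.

The bed frame's nearest face is 160 mm from the spool's −y face.

A is a spool. B is a bed frame. The bed frame is on the floor beside the spool on its −y side. The gap between the bed frame and the spool is 160 mm.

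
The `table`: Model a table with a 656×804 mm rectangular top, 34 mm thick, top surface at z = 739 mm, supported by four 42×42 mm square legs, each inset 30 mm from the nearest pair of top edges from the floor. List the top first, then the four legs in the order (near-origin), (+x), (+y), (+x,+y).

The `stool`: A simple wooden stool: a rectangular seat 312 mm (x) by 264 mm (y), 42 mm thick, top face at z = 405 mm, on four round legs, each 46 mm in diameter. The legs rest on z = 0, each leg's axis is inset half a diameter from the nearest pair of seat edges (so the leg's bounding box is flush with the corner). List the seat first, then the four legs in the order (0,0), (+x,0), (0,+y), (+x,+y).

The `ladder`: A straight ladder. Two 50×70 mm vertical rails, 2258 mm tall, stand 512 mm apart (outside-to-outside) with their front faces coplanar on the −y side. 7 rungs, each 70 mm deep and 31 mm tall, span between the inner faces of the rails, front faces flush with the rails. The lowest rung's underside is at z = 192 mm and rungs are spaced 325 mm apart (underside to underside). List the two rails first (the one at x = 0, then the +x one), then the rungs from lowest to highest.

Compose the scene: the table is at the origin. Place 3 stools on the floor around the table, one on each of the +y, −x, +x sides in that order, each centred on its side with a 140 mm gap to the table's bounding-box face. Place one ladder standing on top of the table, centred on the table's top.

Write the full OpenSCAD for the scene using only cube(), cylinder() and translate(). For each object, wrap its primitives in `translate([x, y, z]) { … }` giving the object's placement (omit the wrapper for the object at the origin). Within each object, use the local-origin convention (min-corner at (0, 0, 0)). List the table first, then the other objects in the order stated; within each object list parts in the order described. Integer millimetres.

translate([0, 0, 705]) cube([656, 804, 34]);
translate([30, 30, 0]) cube([42, 42, 705]);
translate([584, 30, 0]) cube([42, 42, 705]);
translate([30, 732, 0]) cube([42, 42, 705]);
translate([584, 732, 0]) cube([42, 42, 705]);
translate([172, 944, 0]) {
  translate([0, 0, 363]) cube([312, 264, 42]);
  translate([23, 23, 0]) cylinder(h = 363, r = 23);
  translate([289, 23, 0]) cylinder(h = 363, r = 23);
  translate([23, 241, 0]) cylinder(h = 363, r = 23);
  translate([289, 241, 0]) cylinder(h = 363, r = 23);
}
translate([-452, 270, 0]) {
  translate([0, 0, 363]) cube([312, 264, 42]);
  translate([23, 23, 0]) cylinder(h = 363, r = 23);
  translate([289, 23, 0]) cylinder(h = 363, r = 23);
  translate([23, 241, 0]) cylinder(h = 363, r = 23);
  translate([289, 241, 0]) cylinder(h = 363, r = 23);
}
translate([796, 270, 0]) {
  translate([0, 0, 363]) cube([312, 264, 42]);
  translate([23, 23, 0]) cylinder(h = 363, r = 23);
  translate([289, 23, 0]) cylinder(h = 363, r = 23);
  translate([23, 241, 0]) cylinder(h = 363, r = 23);
  translate([289, 241, 0]) cylinder(h = 363, r = 23);
}
translate([72, 367, 739]) {
  cube([50, 70, 2258]);
  translate([462, 0, 0]) cube([50, 70, 2258]);
  translate([50, 0, 192]) cube([412, 70, 31]);
  translate([50, 0, 517]) cube([412, 70, 31]);
  translate([50, 0, 842]) cube([412, 70, 31]);
  translate([50, 0, 1167]) cube([412, 70, 31]);
  translate([50, 0, 1492]) cube([412, 70, 31]);
  translate([50, 0, 1817]) cube([412, 70, 31]);
  translate([50, 0, 2142]) cube([412, 70, 31]);
}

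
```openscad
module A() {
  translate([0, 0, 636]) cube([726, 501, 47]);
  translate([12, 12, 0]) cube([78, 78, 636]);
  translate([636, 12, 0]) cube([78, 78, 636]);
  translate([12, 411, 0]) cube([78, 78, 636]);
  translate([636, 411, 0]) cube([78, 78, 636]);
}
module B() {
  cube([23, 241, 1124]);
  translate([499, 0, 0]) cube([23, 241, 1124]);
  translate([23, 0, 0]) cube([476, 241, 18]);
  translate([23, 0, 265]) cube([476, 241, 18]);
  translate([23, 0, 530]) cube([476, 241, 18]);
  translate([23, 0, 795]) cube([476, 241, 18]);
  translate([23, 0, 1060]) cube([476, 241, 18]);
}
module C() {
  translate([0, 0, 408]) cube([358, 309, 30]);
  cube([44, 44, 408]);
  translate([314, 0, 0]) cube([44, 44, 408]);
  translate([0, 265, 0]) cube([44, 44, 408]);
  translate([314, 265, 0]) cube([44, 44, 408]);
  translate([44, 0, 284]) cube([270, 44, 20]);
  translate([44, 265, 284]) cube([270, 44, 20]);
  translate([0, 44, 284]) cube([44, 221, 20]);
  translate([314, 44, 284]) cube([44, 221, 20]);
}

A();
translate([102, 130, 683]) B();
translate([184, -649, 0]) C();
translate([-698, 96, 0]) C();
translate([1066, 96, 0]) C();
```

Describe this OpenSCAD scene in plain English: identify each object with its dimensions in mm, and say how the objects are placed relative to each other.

A is a table: top 726 mm (x) × 501 mm (y), 47 mm thick, upper face at z = 683 mm, on four 78×78 mm square legs, each inset 12 mm from the nearest pair of top edges, running from z = 0 to the bottom of the top.

B is a bookshelf 522 mm wide overall, 241 mm deep and 1124 mm tall. The two sides are 23 mm thick vertical panels. 5 horizontal shelves of 18 mm thickness span between the inner faces of the sides; the lowest shelf sits on the floor and shelves are stacked with a clear vertical gap of 247 mm between each pair.

C is a four-legged stool. The seat is 358×309 mm, 30 mm thick, top at z = 438 mm. It stands on four square legs, each 44×44 mm in cross-section, from z = 0 to the seat underside, each flush with a corner of the seat. Four stretchers, 44 mm wide and 20 mm tall, connect adjacent legs with their undersides at z = 284 mm, each running between the inner faces of the legs it joins and aligned with the legs' outer faces on the other axis.

The bookshelf is on top of the table, centred. Three stools sit around the table at the −y, −x, +x sides.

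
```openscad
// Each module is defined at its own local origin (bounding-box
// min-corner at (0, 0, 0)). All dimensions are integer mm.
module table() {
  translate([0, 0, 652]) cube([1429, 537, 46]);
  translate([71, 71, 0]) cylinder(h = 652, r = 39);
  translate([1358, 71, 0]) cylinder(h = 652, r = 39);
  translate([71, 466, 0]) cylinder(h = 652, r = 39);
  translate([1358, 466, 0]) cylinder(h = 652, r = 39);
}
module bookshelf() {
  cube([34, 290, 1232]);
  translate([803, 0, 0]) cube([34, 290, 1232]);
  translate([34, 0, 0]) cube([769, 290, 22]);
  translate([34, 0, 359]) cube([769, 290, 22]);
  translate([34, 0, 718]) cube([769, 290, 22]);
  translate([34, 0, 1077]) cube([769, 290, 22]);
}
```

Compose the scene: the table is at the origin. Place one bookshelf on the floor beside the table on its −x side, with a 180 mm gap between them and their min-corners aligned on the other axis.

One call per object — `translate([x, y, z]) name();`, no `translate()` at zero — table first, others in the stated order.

table();
translate([-1017, 0, 0]) bookshelf();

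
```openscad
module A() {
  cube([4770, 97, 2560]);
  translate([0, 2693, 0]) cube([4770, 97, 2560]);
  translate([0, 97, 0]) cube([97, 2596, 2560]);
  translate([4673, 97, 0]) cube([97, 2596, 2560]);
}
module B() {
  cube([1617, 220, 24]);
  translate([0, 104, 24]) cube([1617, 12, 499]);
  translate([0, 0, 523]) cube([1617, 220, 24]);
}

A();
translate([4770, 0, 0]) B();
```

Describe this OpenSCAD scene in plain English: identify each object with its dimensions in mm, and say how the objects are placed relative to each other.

A is the wall frame of a small rectangular building: four walls, each 2560 mm tall and 97 mm thick, enclosing a footprint 4770 mm (x) by 2790 mm (y) outside-to-outside, with no floor or roof. The front and back walls (the −y and +y sides) span the full width; the two side walls fit between them.

B is an I-beam lying along x, 1617 mm long. Overall section height 547 mm. Two flanges 220 mm wide (y) and 24 mm thick, one on the floor and one at the top; a web 12 mm thick runs between them, centred on the flange width.

The I-beam is against the house frame's +x side, with their −y faces flush.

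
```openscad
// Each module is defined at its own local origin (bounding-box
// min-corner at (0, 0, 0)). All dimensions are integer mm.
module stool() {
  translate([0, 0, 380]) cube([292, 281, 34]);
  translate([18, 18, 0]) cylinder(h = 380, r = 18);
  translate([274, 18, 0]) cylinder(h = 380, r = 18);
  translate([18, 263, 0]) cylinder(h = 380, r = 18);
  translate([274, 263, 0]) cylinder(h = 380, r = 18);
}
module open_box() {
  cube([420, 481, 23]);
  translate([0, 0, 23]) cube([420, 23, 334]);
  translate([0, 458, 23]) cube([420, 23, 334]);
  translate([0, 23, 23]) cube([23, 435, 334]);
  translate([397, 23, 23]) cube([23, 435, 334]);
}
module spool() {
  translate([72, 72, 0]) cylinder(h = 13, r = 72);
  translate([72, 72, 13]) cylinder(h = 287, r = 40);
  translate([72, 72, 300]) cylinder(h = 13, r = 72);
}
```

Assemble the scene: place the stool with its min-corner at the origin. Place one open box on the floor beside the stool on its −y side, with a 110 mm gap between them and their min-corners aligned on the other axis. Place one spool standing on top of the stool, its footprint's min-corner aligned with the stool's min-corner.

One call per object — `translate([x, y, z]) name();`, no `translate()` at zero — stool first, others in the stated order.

stool();
translate([0, -591, 0]) open_box();
translate([0, 0, 414]) spool();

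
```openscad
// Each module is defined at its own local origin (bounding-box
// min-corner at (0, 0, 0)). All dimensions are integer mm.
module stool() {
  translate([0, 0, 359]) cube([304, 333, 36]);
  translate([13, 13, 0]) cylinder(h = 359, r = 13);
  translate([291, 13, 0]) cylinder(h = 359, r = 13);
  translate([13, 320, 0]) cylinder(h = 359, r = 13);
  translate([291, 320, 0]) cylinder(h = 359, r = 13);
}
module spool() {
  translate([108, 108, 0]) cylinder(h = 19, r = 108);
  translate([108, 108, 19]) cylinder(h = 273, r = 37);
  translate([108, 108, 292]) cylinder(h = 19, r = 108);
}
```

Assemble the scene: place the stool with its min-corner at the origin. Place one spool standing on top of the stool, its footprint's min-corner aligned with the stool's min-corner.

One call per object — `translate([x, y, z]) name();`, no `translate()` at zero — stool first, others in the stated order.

stool();
translate([0, 0, 395]) spool();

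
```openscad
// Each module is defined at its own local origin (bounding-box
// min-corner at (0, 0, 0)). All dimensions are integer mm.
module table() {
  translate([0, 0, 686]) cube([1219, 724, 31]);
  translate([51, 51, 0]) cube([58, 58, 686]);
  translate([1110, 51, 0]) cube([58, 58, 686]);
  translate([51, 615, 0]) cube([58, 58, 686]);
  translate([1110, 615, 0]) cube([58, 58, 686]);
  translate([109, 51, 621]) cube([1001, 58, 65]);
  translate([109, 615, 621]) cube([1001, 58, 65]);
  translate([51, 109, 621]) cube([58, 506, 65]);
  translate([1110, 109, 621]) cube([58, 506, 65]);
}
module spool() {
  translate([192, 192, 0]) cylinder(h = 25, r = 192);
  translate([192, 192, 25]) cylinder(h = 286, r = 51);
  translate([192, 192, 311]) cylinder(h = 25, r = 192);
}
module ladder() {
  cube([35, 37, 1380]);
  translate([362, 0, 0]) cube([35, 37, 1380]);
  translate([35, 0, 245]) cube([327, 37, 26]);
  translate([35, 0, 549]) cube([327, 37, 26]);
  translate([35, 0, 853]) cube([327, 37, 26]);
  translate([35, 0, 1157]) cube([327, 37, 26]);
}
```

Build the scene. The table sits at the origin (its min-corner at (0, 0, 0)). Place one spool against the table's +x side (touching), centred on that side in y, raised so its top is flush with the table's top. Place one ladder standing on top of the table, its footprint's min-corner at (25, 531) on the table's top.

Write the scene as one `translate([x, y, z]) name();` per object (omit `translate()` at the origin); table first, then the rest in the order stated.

table();
translate([1219, 170, 381]) spool();
translate([25, 531, 717]) ladder();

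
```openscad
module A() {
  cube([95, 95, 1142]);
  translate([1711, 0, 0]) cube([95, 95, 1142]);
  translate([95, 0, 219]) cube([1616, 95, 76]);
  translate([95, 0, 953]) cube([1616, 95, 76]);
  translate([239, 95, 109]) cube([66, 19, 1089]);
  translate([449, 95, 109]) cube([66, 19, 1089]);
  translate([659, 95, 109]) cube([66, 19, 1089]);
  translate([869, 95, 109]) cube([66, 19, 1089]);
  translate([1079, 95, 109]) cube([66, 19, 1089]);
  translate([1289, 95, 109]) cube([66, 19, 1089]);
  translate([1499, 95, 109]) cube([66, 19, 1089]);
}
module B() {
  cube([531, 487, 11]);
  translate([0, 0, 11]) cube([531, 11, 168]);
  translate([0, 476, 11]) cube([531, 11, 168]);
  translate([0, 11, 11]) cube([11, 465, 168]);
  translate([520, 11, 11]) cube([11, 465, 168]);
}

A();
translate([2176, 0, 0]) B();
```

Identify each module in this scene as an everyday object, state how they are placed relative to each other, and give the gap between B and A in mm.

The open box's nearest face is 370 mm from the fence section's +x face.

A is a fence section. B is an open box. The open box is on the floor beside the fence section on its +x side. The gap between the open box and the fence section is 370 mm.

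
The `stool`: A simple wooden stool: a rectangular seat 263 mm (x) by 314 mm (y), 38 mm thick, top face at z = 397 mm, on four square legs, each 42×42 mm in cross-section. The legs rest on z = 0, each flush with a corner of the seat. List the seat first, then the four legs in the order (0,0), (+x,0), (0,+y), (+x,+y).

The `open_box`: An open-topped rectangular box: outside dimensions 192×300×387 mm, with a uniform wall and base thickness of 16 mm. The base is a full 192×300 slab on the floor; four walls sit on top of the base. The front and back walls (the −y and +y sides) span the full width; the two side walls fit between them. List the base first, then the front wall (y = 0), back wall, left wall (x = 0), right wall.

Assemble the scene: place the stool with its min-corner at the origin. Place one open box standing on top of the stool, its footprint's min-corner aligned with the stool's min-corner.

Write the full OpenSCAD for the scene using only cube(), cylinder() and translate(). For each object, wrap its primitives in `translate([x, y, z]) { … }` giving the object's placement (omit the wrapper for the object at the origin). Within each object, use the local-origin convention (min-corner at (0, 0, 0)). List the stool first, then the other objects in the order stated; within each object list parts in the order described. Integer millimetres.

translate([0, 0, 359]) cube([263, 314, 38]);
cube([42, 42, 359]);
translate([221, 0, 0]) cube([42, 42, 359]);
translate([0, 272, 0]) cube([42, 42, 359]);
translate([221, 272, 0]) cube([42, 42, 359]);
translate([0, 0, 397]) {
  cube([192, 300, 16]);
  translate([0, 0, 16]) cube([192, 16, 371]);
  translate([0, 284, 16]) cube([192, 16, 371]);
  translate([0, 16, 16]) cube([16, 268, 371]);
  translate([176, 16, 16]) cube([16, 268, 371]);
}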